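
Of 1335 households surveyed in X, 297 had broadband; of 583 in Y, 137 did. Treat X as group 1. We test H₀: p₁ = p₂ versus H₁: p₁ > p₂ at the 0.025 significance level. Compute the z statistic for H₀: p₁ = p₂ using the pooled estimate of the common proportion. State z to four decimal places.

p̂₁ = 297/1335 = 0.222472, p̂₂ = 137/583 = 0.234991.
Pooled p̂ = (297+137)/(1335+583) = 434/1918 = 0.226277.
SE = √(0.175076 × 0.00246433) = 0.020771.
z = (0.222472 − 0.234991)/0.020771 = -0.012519/0.020771 = -0.6027.
p-value = P(Z > -0.603) ≈ 0.7267, so at α = 0.025 we fail to reject H₀.

z = -0.6027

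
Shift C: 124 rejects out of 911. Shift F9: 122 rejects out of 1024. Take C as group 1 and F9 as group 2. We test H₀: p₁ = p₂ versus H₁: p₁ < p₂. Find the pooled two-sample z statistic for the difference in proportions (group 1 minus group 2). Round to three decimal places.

z = 1.119

p̂₁ = 124/911 = 0.13611, p̂₂ = 122/1024 = 0.11914.
Pooled p̂ = (124+122)/(911+1024) = 246/1935 = 0.12713.
SE = √(p̂(1−p̂)(1/n₁+1/n₂)) = √(0.12713·0.87287·0.00207426) = √(0.000230179) = 0.01517.
z = (0.13611 − 0.11914)/0.01517 = 0.01697/0.01517 = 1.119.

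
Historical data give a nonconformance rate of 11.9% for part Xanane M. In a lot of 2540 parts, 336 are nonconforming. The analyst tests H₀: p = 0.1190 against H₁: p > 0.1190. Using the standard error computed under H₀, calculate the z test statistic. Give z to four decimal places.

p̂ = 336/2540 ≈ 0.1322835.
SE = √(p₀(1−p₀)/n) = √(0.10484/2540) = 0.0064246.
z = (0.1322835 − 0.119)/0.0064246 = 0.0132835/0.0064246 = 2.0676.

z = 2.0676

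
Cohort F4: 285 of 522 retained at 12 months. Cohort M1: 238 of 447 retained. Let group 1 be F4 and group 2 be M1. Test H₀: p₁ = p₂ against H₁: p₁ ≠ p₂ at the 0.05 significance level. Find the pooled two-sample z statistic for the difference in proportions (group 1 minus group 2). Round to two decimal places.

p̂₁ = 285/522 ≈ 0.5460, p̂₂ = 238/447 ≈ 0.5324.
Pooled p̂ = (285+238)/(522+447) = 523/969 = 0.5397.
SE = √(p̂(1−p̂)(1/n₁+1/n₂)) = √(0.5397·0.4603·0.00415285) = √(0.00103166) = 0.0321.
z = (0.5460 − 0.5324)/0.0321 = 0.0136/0.0321 = 0.42.
Two-sided p-value ≈ 2·Φ(−0.422) = 0.6734. With α = 0.05, fail to reject H₀.

z = 0.42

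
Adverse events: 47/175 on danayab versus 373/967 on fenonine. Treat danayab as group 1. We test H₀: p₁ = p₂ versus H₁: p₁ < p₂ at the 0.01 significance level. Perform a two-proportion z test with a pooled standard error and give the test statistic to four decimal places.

z = -2.9576

p̂₁ = 47/175 ≈ 0.268571, p̂₂ = 373/967 ≈ 0.385729.
Pooled p̂ = (47+373)/(175+967) = 420/1142 = 0.367776.
SE = √(0.232517 × 0.00674841) = 0.039612.
z = (0.268571 − 0.385729)/0.039612 = -0.117158/0.039612 = -2.9576.
p-value = P(Z < -2.958) ≈ 0.0016; since p < α = 0.01, reject H₀.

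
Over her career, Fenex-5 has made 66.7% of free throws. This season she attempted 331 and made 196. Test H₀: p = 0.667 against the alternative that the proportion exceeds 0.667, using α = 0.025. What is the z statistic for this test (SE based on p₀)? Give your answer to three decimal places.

p̂ = 196/331 ≈ 0.59215.
Standard error under H₀: √(0.667×0.333/331) = 0.02590.
z = (0.59215 − 0.667)/0.02590 = -0.07485/0.02590 = -2.890.
p-value = P(Z > -2.890) ≈ 0.9981; since p > α = 0.025, fail to reject H₀.

z = -2.890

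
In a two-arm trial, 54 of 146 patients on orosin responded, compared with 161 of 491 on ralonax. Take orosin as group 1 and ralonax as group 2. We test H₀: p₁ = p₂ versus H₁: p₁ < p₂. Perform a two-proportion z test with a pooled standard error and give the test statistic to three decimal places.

z = 0.941

p̂₁ = 54/146 = 0.36986, p̂₂ = 161/491 = 0.32790.
Pooled p̂ = (54+161)/(146+491) = 215/637 = 0.33752.
SE = √(p̂(1−p̂)(1/n₁+1/n₂)) = √(0.33752·0.66248·0.00888597) = √(0.00198691) = 0.04457.
z = (0.36986 − 0.32790)/0.04457 = 0.04196/0.04457 = 0.941.
p-value = P(Z < 0.941) ≈ 0.8267.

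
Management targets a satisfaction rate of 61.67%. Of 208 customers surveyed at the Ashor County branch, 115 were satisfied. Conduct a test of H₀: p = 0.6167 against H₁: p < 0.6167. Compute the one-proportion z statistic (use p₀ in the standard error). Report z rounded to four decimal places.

p̂ = 115/208 = 0.552885.
SE = √(p₀(1−p₀)/n) = √(0.23638/208) = 0.033711.
z = (0.552885 − 0.6167)/0.033711 = -0.063815/0.033711 = -1.8930.

z = -1.8930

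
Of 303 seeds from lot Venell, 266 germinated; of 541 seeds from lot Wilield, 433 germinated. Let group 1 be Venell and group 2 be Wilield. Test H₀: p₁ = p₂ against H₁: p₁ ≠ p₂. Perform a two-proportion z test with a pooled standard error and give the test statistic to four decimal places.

z = 2.8640

p̂₁ = 266/303 ≈ 0.877888, p̂₂ = 433/541 ≈ 0.800370.
Pooled p̂ = (266+433)/(303+541) = 699/844 = 0.828199.
SE = √(p̂(1−p̂)(1/n₁+1/n₂)) = √(0.828199·0.171801·0.00514876) = √(0.000732593) = 0.027066.
z = (0.877888 − 0.800370)/0.027066 = 0.077518/0.027066 = 2.8640.
Two-sided p-value ≈ 2·Φ(−2.864) = 0.0042.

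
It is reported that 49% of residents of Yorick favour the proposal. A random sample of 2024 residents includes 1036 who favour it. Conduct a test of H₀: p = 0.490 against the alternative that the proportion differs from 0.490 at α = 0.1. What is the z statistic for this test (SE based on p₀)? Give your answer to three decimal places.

p̂ = 1036/2024 = 0.511858.
Under H₀, SE = √(0.49·0.51/2024) = √(0.000123468) = 0.011112.
z = (0.511858 − 0.49)/0.011112 = 0.021858/0.011112 = 1.967.
Two-sided p-value ≈ 2·Φ(−1.967) = 0.0492; since p < α = 0.1, reject H₀.

z = 1.967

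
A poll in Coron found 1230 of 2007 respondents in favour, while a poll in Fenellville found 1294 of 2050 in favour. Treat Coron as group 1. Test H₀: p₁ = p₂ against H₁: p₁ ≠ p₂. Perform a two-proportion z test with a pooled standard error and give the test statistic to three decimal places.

p̂₁ = 1230/2007 = 0.61286, p̂₂ = 1294/2050 = 0.63122.
Pooled p̂ = (1230+1294)/(2007+2050) = 2524/4057 = 0.62213.
SE = √(p̂(1−p̂)(1/n₁+1/n₂)) = √(0.62213·0.37787·0.000986061) = √(0.000231806) = 0.01523.
z = (0.61286 − 0.63122)/0.01523 = -0.01836/0.01523 = -1.206.
Two-sided p-value ≈ 2·Φ(−1.206) = 0.2277.

z = -1.206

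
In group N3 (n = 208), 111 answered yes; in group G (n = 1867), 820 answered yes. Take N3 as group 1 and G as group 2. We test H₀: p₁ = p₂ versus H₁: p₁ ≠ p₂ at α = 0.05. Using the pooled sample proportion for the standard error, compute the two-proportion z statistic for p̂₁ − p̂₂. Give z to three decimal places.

z = 2.598

p̂₁ = 111/208 ≈ 0.533654, p̂₂ = 820/1867 ≈ 0.439207.
Pooled p̂ = (111+820)/(208+1867) = 931/2075 = 0.448675.
SE = √(0.247366 × 0.00534331) = 0.036356.
z = (0.533654 − 0.439207)/0.036356 = 0.094447/0.036356 = 2.598.
p-value = 2·P(Z > 2.598) ≈ 0.0094. With α = 0.05, reject H₀.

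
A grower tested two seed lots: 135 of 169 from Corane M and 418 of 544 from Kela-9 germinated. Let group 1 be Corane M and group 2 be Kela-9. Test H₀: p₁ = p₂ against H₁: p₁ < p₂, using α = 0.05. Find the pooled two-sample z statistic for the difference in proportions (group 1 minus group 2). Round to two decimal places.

z = 0.83

p̂₁ = 135/169 = 0.7988, p̂₂ = 418/544 = 0.7684.
Pooled p̂ = (135+418)/(169+544) = 553/713 = 0.7756.
SE = √(p̂(1−p̂)(1/n₁+1/n₂)) = √(0.7756·0.2244·0.0077554) = √(0.0013498) = 0.0367.
z = (0.7988 − 0.7684)/0.0367 = 0.0304/0.0367 = 0.83.
p-value = P(Z < 0.828) ≈ 0.7963; since p > α = 0.05, fail to reject H₀.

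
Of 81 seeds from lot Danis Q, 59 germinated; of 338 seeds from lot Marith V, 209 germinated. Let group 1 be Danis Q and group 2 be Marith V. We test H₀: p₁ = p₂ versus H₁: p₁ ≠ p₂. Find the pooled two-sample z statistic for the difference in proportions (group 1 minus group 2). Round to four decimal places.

p̂₁ = 59/81 = 0.728395, p̂₂ = 209/338 = 0.618343.
Pooled p̂ = (59+209)/(81+338) = 268/419 = 0.639618.
SE = √(p̂(1−p̂)(1/n₁+1/n₂)) = √(0.639618·0.360382·0.0153043) = √(0.00352774) = 0.059395.
z = (0.728395 − 0.618343)/0.059395 = 0.110052/0.059395 = 1.8529.
Two-sided p-value ≈ 2·Φ(−1.853) = 0.0639.

z = 1.8529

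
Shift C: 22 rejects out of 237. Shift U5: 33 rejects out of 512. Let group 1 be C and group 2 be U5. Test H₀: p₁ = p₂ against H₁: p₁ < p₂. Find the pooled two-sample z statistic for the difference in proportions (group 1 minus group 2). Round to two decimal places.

z = 1.38

p̂₁ = 22/237 ≈ 0.0928, p̂₂ = 33/512 ≈ 0.0645.
Pooled p̂ = (22+33)/(237+512) = 55/749 = 0.0734.
SE = √(p̂(1−p̂)(1/n₁+1/n₂)) = √(0.0734·0.9266·0.00617253) = √(0.000419974) = 0.0205.
z = (0.0928 − 0.0645)/0.0205 = 0.0283/0.0205 = 1.38.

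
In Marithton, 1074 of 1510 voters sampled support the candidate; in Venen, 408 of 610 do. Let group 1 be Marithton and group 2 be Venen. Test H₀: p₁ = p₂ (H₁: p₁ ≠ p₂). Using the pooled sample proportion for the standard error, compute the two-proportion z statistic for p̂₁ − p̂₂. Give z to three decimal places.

z = 1.927

p̂₁ = 1074/1510 ≈ 0.711258, p̂₂ = 408/610 ≈ 0.668852.
Pooled p̂ = (1074+408)/(1510+610) = 1482/2120 = 0.699057.
SE = √(0.210376 × 0.0023016) = 0.022005.
z = (0.711258 − 0.668852)/0.022005 = 0.042406/0.022005 = 1.927.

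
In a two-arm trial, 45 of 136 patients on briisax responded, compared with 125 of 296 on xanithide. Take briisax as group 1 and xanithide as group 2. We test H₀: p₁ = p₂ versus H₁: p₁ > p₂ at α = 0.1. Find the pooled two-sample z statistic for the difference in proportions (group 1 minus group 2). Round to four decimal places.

z = -1.8063

p̂₁ = 45/136 ≈ 0.330882, p̂₂ = 125/296 ≈ 0.422297.
Pooled p̂ = (45+125)/(136+296) = 170/432 = 0.393519.
SE = √(0.238662 × 0.0107313) = 0.050608.
z = (0.330882 − 0.422297)/0.050608 = -0.091415/0.050608 = -1.8063.
p-value = P(Z > -1.806) ≈ 0.9646, so at α = 0.1 we fail to reject H₀.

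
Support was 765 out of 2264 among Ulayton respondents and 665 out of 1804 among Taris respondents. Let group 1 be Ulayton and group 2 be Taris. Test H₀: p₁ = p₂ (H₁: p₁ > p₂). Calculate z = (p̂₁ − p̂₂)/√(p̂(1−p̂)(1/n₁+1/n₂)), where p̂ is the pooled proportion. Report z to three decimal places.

z = -2.039

p̂₁ = 765/2264 = 0.33790, p̂₂ = 665/1804 = 0.36863.
Pooled p̂ = (765+665)/(2264+1804) = 1430/4068 = 0.35152.
SE = √(p̂(1−p̂)(1/n₁+1/n₂)) = √(0.35152·0.64848·0.00099602) = √(0.000227048) = 0.01507.
z = (0.33790 − 0.36863)/0.01507 = -0.03073/0.01507 = -2.039.
p-value = P(Z > -2.039) ≈ 0.9793.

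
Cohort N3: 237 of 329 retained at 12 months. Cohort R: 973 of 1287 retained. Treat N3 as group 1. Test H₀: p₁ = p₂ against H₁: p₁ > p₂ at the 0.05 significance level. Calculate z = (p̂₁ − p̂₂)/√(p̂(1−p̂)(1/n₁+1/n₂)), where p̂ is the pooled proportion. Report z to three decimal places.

p̂₁ = 237/329 = 0.72036, p̂₂ = 973/1287 = 0.75602.
Pooled p̂ = (237+973)/(329+1287) = 1210/1616 = 0.74876.
SE = √(p̂(1−p̂)(1/n₁+1/n₂)) = √(0.74876·0.25124·0.00381651) = √(0.000717952) = 0.02679.
z = (0.72036 − 0.75602)/0.02679 = -0.03566/0.02679 = -1.331.
p-value = P(Z > -1.331) ≈ 0.9084. With α = 0.05, fail to reject H₀.

z = -1.331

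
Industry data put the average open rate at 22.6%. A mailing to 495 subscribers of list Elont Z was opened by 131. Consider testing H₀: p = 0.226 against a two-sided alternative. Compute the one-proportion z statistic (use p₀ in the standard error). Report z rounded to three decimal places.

z = 2.056

p̂ = 131/495 = 0.26465.
Standard error under H₀: √(0.226×0.774/495) = 0.01880.
z = (0.26465 − 0.226)/0.01880 = 0.03865/0.01880 = 2.056.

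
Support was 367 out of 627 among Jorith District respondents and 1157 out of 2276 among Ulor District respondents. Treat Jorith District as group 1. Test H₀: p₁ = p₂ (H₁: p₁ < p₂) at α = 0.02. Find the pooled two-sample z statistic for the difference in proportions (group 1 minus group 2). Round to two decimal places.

z = 3.42

p̂₁ = 367/627 ≈ 0.5853, p̂₂ = 1157/2276 ≈ 0.5083.
Pooled p̂ = (367+1157)/(627+2276) = 1524/2903 = 0.5250.
SE = √(0.249376 × 0.00203426) = 0.0225.
z = (0.5853 − 0.5083)/0.0225 = 0.0770/0.0225 = 3.42.
p-value = P(Z < 3.418) ≈ 0.9997; since p > α = 0.02, fail to reject H₀.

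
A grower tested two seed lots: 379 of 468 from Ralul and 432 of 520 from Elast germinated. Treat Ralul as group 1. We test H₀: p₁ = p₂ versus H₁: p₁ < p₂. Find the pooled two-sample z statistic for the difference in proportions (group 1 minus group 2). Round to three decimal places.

z = -0.857

p̂₁ = 379/468 ≈ 0.80983, p̂₂ = 432/520 ≈ 0.83077.
Pooled p̂ = (379+432)/(468+520) = 811/988 = 0.82085.
SE = √(0.147055 × 0.00405983) = 0.02443.
z = (0.80983 − 0.83077)/0.02443 = -0.02094/0.02443 = -0.857.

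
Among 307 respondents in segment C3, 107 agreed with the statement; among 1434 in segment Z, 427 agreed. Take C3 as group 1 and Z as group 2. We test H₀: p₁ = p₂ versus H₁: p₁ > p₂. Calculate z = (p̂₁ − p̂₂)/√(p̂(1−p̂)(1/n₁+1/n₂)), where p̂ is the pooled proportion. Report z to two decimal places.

z = 1.75

p̂₁ = 107/307 ≈ 0.3485, p̂₂ = 427/1434 ≈ 0.2978.
Pooled p̂ = (107+427)/(307+1434) = 534/1741 = 0.3067.
SE = √(p̂(1−p̂)(1/n₁+1/n₂)) = √(0.3067·0.6933·0.00395468) = √(0.000840935) = 0.0290.
z = (0.3485 − 0.2978)/0.0290 = 0.0507/0.0290 = 1.75.
p-value = P(Z > 1.751) ≈ 0.0400.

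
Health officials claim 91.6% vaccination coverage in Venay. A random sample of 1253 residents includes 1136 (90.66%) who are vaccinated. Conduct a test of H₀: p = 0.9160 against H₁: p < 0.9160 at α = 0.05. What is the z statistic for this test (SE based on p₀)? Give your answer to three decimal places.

z = -1.196

p̂ = 1136/1253 = 0.90662.
Under H₀, SE = √(0.916·0.084/1253) = √(6.14078e-05) = 0.00784.
z = (0.90662 − 0.916)/0.00784 = -0.00938/0.00784 = -1.196.
p-value = P(Z < -1.196) ≈ 0.1158, so at α = 0.05 we fail to reject H₀.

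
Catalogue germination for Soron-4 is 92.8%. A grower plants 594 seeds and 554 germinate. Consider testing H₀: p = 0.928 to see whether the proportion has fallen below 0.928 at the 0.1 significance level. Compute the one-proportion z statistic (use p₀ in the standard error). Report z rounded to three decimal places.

z = 0.439

p̂ = 554/594 = 0.93266.
Under H₀, SE = √(0.928·0.072/594) = √(0.000112485) = 0.01061.
z = (0.93266 − 0.928)/0.01061 = 0.00466/0.01061 = 0.439.
p-value = P(Z < 0.439) ≈ 0.6698; since p > α = 0.1, fail to reject H₀.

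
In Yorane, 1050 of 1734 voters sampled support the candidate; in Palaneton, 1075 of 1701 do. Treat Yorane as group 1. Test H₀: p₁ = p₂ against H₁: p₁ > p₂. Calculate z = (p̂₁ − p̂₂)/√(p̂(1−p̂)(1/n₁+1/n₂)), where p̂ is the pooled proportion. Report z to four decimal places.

p̂₁ = 1050/1734 ≈ 0.605536, p̂₂ = 1075/1701 ≈ 0.631981.
Pooled p̂ = (1050+1075)/(1734+1701) = 2125/3435 = 0.618632.
SE = √(p̂(1−p̂)(1/n₁+1/n₂)) = √(0.618632·0.381368·0.00116459) = √(0.000274758) = 0.016576.
z = (0.605536 − 0.631981)/0.016576 = -0.026445/0.016576 = -1.5954.
p-value = P(Z > -1.595) ≈ 0.9447.

z = -1.5954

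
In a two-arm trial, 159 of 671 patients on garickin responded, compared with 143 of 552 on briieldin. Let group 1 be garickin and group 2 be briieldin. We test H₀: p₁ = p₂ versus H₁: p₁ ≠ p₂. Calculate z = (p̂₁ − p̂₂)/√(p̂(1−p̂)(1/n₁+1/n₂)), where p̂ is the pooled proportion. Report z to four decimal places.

p̂₁ = 159/671 = 0.236960, p̂₂ = 143/552 = 0.259058.
Pooled p̂ = (159+143)/(671+552) = 302/1223 = 0.246934.
SE = √(p̂(1−p̂)(1/n₁+1/n₂)) = √(0.246934·0.753066·0.00330191) = √(0.000614014) = 0.024779.
z = (0.236960 − 0.259058)/0.024779 = -0.022098/0.024779 = -0.8918.

z = -0.8918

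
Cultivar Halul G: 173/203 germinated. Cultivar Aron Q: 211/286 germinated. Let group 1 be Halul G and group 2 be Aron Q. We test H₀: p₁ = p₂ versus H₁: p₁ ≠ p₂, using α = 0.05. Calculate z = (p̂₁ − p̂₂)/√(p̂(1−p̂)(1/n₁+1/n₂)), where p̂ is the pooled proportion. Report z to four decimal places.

p̂₁ = 173/203 ≈ 0.852217, p̂₂ = 211/286 ≈ 0.737762.
Pooled p̂ = (173+211)/(203+286) = 384/489 = 0.785276.
SE = √(0.168618 × 0.00842261) = 0.037686.
z = (0.852217 − 0.737762)/0.037686 = 0.114455/0.037686 = 3.0371.
Two-sided p-value ≈ 2·Φ(−3.037) = 0.0024; since p < α = 0.05, reject H₀.

z = 3.0371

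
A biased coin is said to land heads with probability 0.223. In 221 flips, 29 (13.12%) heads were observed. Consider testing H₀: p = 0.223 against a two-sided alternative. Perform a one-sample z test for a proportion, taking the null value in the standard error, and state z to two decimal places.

p̂ = 29/221 = 0.1312.
Standard error under H₀: √(0.223×0.777/221) = 0.0280.
z = (0.1312 − 0.223)/0.0280 = -0.0918/0.0280 = -3.28.

z = -3.28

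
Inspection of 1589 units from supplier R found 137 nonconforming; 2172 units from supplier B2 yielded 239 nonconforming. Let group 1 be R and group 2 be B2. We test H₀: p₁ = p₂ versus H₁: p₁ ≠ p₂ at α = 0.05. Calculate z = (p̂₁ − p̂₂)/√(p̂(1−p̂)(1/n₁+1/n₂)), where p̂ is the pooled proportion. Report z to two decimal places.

z = -2.41

p̂₁ = 137/1589 = 0.08622, p̂₂ = 239/2172 = 0.11004.
Pooled p̂ = (137+239)/(1589+2172) = 376/3761 = 0.09997.
SE = √(0.0899787 × 0.00108973) = 0.00990.
z = (0.08622 − 0.11004)/0.00990 = -0.02382/0.00990 = -2.41.
Two-sided p-value ≈ 2·Φ(−2.405) = 0.0162. With α = 0.05, reject H₀.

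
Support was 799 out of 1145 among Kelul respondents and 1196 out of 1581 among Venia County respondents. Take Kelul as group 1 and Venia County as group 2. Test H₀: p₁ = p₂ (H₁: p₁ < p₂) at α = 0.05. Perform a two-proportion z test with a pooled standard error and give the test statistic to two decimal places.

p̂₁ = 799/1145 ≈ 0.6978, p̂₂ = 1196/1581 ≈ 0.7565.
Pooled p̂ = (799+1196)/(1145+1581) = 1995/2726 = 0.7318.
SE = √(0.19625 × 0.00150587) = 0.0172.
z = (0.6978 − 0.7565)/0.0172 = -0.0587/0.0172 = -3.41.
p-value = P(Z < -3.413) ≈ 0.0003. With α = 0.05, reject H₀.

z = -3.41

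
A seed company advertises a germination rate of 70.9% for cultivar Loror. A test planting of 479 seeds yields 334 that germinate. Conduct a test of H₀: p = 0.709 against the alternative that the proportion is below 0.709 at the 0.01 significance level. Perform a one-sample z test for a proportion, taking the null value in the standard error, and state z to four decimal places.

z = -0.5644

p̂ = 334/479 ≈ 0.697286.
Standard error under H₀: √(0.709×0.291/479) = 0.020754.
z = (0.697286 − 0.709)/0.020754 = -0.011714/0.020754 = -0.5644.
p-value = P(Z < -0.564) ≈ 0.2862; since p > α = 0.01, fail to reject H₀.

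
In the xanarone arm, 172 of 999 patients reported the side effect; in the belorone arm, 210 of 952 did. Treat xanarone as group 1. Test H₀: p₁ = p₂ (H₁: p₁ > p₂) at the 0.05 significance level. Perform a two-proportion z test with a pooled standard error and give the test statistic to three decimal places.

z = -2.694

p̂₁ = 172/999 ≈ 0.17217, p̂₂ = 210/952 ≈ 0.22059.
Pooled p̂ = (172+210)/(999+952) = 382/1951 = 0.19580.
SE = √(0.157461 × 0.00205142) = 0.01797.
z = (0.17217 − 0.22059)/0.01797 = -0.04842/0.01797 = -2.694.
p-value = P(Z > -2.694) ≈ 0.9965, so at α = 0.05 we fail to reject H₀.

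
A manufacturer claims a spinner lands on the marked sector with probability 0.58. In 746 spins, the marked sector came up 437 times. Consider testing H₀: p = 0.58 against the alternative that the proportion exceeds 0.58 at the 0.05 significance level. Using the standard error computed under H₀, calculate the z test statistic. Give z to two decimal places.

p̂ = 437/746 ≈ 0.5858.
Under H₀, SE = √(0.58·0.42/746) = √(0.000326542) = 0.0181.
z = (0.5858 − 0.58)/0.0181 = 0.0058/0.0181 = 0.32.
p-value = P(Z > 0.320) ≈ 0.3743. With α = 0.05, fail to reject H₀.

z = 0.32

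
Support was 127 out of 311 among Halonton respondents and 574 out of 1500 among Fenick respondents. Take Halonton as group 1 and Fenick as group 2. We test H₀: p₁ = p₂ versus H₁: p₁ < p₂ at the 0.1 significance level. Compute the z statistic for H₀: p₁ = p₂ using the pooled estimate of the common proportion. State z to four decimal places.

z = 0.8466

p̂₁ = 127/311 ≈ 0.408360, p̂₂ = 574/1500 ≈ 0.382667.
Pooled p̂ = (127+574)/(311+1500) = 701/1811 = 0.387079.
SE = √(0.237249 × 0.0038821) = 0.030348.
z = (0.408360 − 0.382667)/0.030348 = 0.025693/0.030348 = 0.8466.
p-value = P(Z < 0.847) ≈ 0.8014. With α = 0.1, fail to reject H₀.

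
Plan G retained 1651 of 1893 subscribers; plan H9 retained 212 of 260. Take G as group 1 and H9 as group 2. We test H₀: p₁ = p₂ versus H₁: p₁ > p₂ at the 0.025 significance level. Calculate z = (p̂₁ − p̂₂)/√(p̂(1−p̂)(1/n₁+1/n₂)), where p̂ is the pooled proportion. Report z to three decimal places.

p̂₁ = 1651/1893 ≈ 0.872161, p̂₂ = 212/260 ≈ 0.815385.
Pooled p̂ = (1651+212)/(1893+260) = 1863/2153 = 0.865304.
SE = √(0.116553 × 0.00437442) = 0.022580.
z = (0.872161 − 0.815385)/0.022580 = 0.056776/0.022580 = 2.514.
p-value = P(Z > 2.514) ≈ 0.0060. With α = 0.025, reject H₀.

z = 2.514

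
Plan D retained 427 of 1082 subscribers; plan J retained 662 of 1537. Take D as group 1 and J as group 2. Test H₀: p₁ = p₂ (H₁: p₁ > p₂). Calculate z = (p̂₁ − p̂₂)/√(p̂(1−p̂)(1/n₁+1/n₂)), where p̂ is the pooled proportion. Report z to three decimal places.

p̂₁ = 427/1082 ≈ 0.39464, p̂₂ = 662/1537 ≈ 0.43071.
Pooled p̂ = (427+662)/(1082+1537) = 1089/2619 = 0.41581.
SE = √(p̂(1−p̂)(1/n₁+1/n₂)) = √(0.41581·0.58419·0.00157483) = √(0.000382545) = 0.01956.
z = (0.39464 − 0.43071)/0.01956 = -0.03607/0.01956 = -1.844.
p-value = P(Z > -1.844) ≈ 0.9674.

z = -1.844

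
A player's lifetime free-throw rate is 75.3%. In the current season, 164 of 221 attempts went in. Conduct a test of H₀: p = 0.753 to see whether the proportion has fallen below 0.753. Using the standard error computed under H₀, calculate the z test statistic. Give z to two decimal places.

z = -0.38

p̂ = 164/221 ≈ 0.7421.
SE = √(p₀(1−p₀)/n) = √(0.18599/221) = 0.0290.
z = (0.7421 − 0.753)/0.0290 = -0.0109/0.0290 = -0.38.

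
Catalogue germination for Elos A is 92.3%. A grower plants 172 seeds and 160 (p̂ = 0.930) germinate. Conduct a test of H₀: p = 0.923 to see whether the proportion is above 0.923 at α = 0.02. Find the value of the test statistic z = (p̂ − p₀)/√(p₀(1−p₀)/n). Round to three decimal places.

z = 0.356

p̂ = 160/172 ≈ 0.93023.
Standard error under H₀: √(0.923×0.077/172) = 0.02033.
z = (0.93023 − 0.923)/0.02033 = 0.00723/0.02033 = 0.356.
p-value = P(Z > 0.356) ≈ 0.3610, so at α = 0.02 we fail to reject H₀.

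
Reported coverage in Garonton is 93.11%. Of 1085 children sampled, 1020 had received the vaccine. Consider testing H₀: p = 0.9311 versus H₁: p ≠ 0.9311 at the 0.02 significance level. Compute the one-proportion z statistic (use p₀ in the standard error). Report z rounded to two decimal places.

z = 1.17

p̂ = 1020/1085 ≈ 0.9401.
Under H₀, SE = √(0.9311·0.0689/1085) = √(5.9127e-05) = 0.0077.
z = (0.9401 − 0.9311)/0.0077 = 0.0090/0.0077 = 1.17.
p-value = 2·P(Z > 1.169) ≈ 0.2422; since p > α = 0.02, fail to reject H₀.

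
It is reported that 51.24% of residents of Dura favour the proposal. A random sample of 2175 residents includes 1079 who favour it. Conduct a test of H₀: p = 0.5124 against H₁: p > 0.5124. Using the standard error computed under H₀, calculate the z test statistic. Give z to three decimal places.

z = -1.522

p̂ = 1079/2175 = 0.496092.
SE = √(p₀(1−p₀)/n) = √(0.24985/2175) = 0.010718.
z = (0.496092 − 0.5124)/0.010718 = -0.016308/0.010718 = -1.522.
p-value = P(Z > -1.522) ≈ 0.9359.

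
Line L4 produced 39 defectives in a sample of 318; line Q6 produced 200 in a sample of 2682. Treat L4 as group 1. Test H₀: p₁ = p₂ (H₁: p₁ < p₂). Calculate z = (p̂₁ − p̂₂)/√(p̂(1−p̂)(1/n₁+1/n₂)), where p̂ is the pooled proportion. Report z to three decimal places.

p̂₁ = 39/318 ≈ 0.12264, p̂₂ = 200/2682 ≈ 0.07457.
Pooled p̂ = (39+200)/(318+2682) = 239/3000 = 0.07967.
SE = √(0.0733199 × 0.00351751) = 0.01606.
z = (0.12264 − 0.07457)/0.01606 = 0.04807/0.01606 = 2.993.
p-value = P(Z < 2.993) ≈ 0.9986.

z = 2.993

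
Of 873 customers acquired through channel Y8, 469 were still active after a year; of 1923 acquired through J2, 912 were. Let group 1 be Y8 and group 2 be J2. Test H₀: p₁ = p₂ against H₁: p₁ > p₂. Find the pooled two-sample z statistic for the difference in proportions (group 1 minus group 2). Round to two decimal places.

z = 3.09

p̂₁ = 469/873 = 0.53723, p̂₂ = 912/1923 = 0.47426.
Pooled p̂ = (469+912)/(873+1923) = 1381/2796 = 0.49392.
SE = √(0.249963 × 0.0016655) = 0.02040.
z = (0.53723 − 0.47426)/0.02040 = 0.06297/0.02040 = 3.09.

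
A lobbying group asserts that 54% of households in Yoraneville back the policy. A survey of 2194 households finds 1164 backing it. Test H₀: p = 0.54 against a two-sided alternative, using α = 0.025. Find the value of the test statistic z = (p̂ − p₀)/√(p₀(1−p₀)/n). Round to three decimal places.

z = -0.889

p̂ = 1164/2194 ≈ 0.53054.
SE = √(p₀(1−p₀)/n) = √(0.2484/2194) = 0.01064.
z = (0.53054 − 0.54)/0.01064 = -0.00946/0.01064 = -0.889.
p-value = 2·P(Z > 0.889) ≈ 0.3739, so at α = 0.025 we fail to reject H₀.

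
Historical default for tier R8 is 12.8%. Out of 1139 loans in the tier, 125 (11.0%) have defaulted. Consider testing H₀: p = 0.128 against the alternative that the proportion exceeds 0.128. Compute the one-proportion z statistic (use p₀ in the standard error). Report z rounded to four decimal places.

z = -1.8440

p̂ = 125/1139 = 0.1097454.
Standard error under H₀: √(0.128×0.872/1139) = 0.0098992.
z = (0.1097454 − 0.128)/0.0098992 = -0.0182546/0.0098992 = -1.8440.
p-value = P(Z > -1.844) ≈ 0.9674.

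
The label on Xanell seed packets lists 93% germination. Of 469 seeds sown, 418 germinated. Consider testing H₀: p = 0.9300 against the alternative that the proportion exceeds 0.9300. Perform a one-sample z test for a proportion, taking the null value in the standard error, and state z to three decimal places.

z = -3.288

p̂ = 418/469 = 0.891258.
SE = √(p₀(1−p₀)/n) = √(0.0651/469) = 0.011782.
z = (0.891258 − 0.93)/0.011782 = -0.038742/0.011782 = -3.288.
p-value = P(Z > -3.288) ≈ 0.9995.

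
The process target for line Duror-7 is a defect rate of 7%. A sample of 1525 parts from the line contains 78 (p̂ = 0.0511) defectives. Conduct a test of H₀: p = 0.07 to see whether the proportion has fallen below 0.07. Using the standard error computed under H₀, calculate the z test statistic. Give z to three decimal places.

z = -2.885

p̂ = 78/1525 = 0.051148.
SE = √(p₀(1−p₀)/n) = √(0.0651/1525) = 0.006534.
z = (0.051148 − 0.07)/0.006534 = -0.018852/0.006534 = -2.885.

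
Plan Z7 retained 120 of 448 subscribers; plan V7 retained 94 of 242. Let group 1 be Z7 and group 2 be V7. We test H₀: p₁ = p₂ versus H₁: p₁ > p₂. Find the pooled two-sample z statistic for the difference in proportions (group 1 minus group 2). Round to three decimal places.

z = -3.267

p̂₁ = 120/448 = 0.26786, p̂₂ = 94/242 = 0.38843.
Pooled p̂ = (120+94)/(448+242) = 214/690 = 0.31014.
SE = √(p̂(1−p̂)(1/n₁+1/n₂)) = √(0.31014·0.68986·0.00636437) = √(0.00136169) = 0.03690.
z = (0.26786 − 0.38843)/0.03690 = -0.12057/0.03690 = -3.267.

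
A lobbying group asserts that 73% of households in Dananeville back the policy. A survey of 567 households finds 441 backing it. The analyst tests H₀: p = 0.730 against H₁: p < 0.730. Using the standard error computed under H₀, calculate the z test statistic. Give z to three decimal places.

z = 2.563

p̂ = 441/567 ≈ 0.77778.
Under H₀, SE = √(0.73·0.27/567) = √(0.000347619) = 0.01864.
z = (0.77778 − 0.73)/0.01864 = 0.04778/0.01864 = 2.563.
p-value = P(Z < 2.563) ≈ 0.9948.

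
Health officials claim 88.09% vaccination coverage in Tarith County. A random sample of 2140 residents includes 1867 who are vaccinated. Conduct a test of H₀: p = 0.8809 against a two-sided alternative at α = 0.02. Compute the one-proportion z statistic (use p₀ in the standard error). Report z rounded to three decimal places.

z = -1.210

p̂ = 1867/2140 ≈ 0.87243.
SE = √(p₀(1−p₀)/n) = √(0.10492/2140) = 0.00700.
z = (0.87243 − 0.8809)/0.00700 = -0.00847/0.00700 = -1.210.
Two-sided p-value ≈ 2·Φ(−1.210) = 0.2264, so at α = 0.02 we fail to reject H₀.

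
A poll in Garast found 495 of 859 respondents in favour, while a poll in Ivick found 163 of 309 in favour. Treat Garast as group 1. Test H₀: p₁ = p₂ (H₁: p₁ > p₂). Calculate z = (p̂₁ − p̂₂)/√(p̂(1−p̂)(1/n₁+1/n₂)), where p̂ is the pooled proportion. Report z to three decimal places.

z = 1.482

p̂₁ = 495/859 = 0.576251, p̂₂ = 163/309 = 0.527508.
Pooled p̂ = (495+163)/(859+309) = 658/1168 = 0.563356.
SE = √(0.245986 × 0.00440039) = 0.032900.
z = (0.576251 − 0.527508)/0.032900 = 0.048743/0.032900 = 1.482.
p-value = P(Z > 1.482) ≈ 0.0692.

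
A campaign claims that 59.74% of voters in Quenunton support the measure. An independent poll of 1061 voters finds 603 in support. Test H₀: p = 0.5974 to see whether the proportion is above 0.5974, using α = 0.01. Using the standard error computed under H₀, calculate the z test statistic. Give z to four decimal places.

p̂ = 603/1061 = 0.568332.
Under H₀, SE = √(0.5974·0.4026/1061) = √(0.000226685) = 0.015056.
z = (0.568332 − 0.5974)/0.015056 = -0.029068/0.015056 = -1.9307.
p-value = P(Z > -1.931) ≈ 0.9732, so at α = 0.01 we fail to reject H₀.

z = -1.9307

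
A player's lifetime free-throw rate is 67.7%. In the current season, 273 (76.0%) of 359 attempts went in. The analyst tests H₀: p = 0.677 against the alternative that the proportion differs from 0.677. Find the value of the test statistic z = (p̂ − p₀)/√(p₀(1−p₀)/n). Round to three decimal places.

p̂ = 273/359 ≈ 0.76045.
Standard error under H₀: √(0.677×0.323/359) = 0.02468.
z = (0.76045 − 0.677)/0.02468 = 0.08345/0.02468 = 3.381.
Two-sided p-value ≈ 2·Φ(−3.381) = 0.0007.

z = 3.381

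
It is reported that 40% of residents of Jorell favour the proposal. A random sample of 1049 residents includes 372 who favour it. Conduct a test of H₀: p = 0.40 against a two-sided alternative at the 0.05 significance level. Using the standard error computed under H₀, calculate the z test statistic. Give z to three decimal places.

p̂ = 372/1049 ≈ 0.354623.
Standard error under H₀: √(0.4×0.6/1049) = 0.015126.
z = (0.354623 − 0.4)/0.015126 = -0.045377/0.015126 = -3.000.
p-value = 2·P(Z > 3.000) ≈ 0.0027; since p < α = 0.05, reject H₀.

z = -3.000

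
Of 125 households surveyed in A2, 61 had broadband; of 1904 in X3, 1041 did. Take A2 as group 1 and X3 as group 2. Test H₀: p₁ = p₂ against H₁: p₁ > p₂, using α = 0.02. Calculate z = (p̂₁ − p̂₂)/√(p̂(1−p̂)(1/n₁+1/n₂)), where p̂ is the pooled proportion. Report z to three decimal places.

p̂₁ = 61/125 ≈ 0.48800, p̂₂ = 1041/1904 ≈ 0.54674.
Pooled p̂ = (61+1041)/(125+1904) = 1102/2029 = 0.54312.
SE = √(p̂(1−p̂)(1/n₁+1/n₂)) = √(0.54312·0.45688·0.00852521) = √(0.00211545) = 0.04599.
z = (0.48800 − 0.54674)/0.04599 = -0.05874/0.04599 = -1.277.
p-value = P(Z > -1.277) ≈ 0.8992, so at α = 0.02 we fail to reject H₀.

z = -1.277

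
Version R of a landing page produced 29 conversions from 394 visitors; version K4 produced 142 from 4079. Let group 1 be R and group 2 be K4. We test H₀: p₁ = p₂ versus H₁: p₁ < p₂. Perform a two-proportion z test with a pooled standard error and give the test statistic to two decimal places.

z = 3.83

p̂₁ = 29/394 ≈ 0.07360, p̂₂ = 142/4079 ≈ 0.03481.
Pooled p̂ = (29+142)/(394+4079) = 171/4473 = 0.03823.
SE = √(0.0367679 × 0.00278323) = 0.01012.
z = (0.07360 − 0.03481)/0.01012 = 0.03879/0.01012 = 3.83.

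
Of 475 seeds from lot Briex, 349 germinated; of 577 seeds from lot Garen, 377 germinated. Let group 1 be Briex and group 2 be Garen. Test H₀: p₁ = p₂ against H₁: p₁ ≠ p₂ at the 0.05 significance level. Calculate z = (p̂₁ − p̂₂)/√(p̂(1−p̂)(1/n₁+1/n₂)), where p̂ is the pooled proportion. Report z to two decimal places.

z = 2.84

p̂₁ = 349/475 ≈ 0.73474, p̂₂ = 377/577 ≈ 0.65338.
Pooled p̂ = (349+377)/(475+577) = 726/1052 = 0.69011.
SE = √(0.213857 × 0.00383837) = 0.02865.
z = (0.73474 − 0.65338)/0.02865 = 0.08136/0.02865 = 2.84.
Two-sided p-value ≈ 2·Φ(−2.840) = 0.0045; since p < α = 0.05, reject H₀.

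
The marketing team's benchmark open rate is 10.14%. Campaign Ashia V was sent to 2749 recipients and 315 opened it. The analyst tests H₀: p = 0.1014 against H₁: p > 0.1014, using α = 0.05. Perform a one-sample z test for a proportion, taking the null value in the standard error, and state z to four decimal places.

p̂ = 315/2749 = 0.1145871.
SE = √(p₀(1−p₀)/n) = √(0.091118/2749) = 0.0057572.
z = (0.1145871 − 0.1014)/0.0057572 = 0.0131871/0.0057572 = 2.2905.
p-value = P(Z > 2.291) ≈ 0.0110; since p < α = 0.05, reject H₀.

z = 2.2905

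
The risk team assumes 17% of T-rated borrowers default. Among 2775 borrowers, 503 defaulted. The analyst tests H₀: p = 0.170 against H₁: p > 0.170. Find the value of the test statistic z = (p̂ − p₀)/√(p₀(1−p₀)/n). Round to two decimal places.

z = 1.58

p̂ = 503/2775 ≈ 0.18126.
Under H₀, SE = √(0.17·0.83/2775) = √(5.08468e-05) = 0.00713.
z = (0.18126 − 0.17)/0.00713 = 0.01126/0.00713 = 1.58.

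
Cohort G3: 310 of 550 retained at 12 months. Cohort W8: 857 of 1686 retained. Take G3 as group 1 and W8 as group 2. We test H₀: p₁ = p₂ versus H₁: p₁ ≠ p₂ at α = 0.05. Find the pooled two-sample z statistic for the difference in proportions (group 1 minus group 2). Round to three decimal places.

p̂₁ = 310/550 = 0.56364, p̂₂ = 857/1686 = 0.50830.
Pooled p̂ = (310+857)/(550+1686) = 1167/2236 = 0.52191.
SE = √(0.24952 × 0.0024113) = 0.02453.
z = (0.56364 − 0.50830)/0.02453 = 0.05534/0.02453 = 2.256.
Two-sided p-value ≈ 2·Φ(−2.256) = 0.0241, so at α = 0.05 we reject H₀.

z = 2.256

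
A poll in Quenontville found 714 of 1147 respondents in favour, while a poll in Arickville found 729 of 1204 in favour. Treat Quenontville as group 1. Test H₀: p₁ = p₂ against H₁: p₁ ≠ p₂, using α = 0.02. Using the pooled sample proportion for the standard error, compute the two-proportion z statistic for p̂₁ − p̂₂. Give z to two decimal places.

p̂₁ = 714/1147 = 0.6225, p̂₂ = 729/1204 = 0.6055.
Pooled p̂ = (714+729)/(1147+1204) = 1443/2351 = 0.6138.
SE = √(p̂(1−p̂)(1/n₁+1/n₂)) = √(0.6138·0.3862·0.0017024) = √(0.000403561) = 0.0201.
z = (0.6225 − 0.6055)/0.0201 = 0.0170/0.0201 = 0.85.
Two-sided p-value ≈ 2·Φ(−0.847) = 0.3971; since p > α = 0.02, fail to reject H₀.

z = 0.85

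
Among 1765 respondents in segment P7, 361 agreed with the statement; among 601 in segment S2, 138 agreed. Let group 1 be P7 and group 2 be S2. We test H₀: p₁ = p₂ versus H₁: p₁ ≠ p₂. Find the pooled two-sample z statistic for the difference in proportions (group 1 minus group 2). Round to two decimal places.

p̂₁ = 361/1765 ≈ 0.2045, p̂₂ = 138/601 ≈ 0.2296.
Pooled p̂ = (361+138)/(1765+601) = 499/2366 = 0.2109.
SE = √(0.166424 × 0.00223047) = 0.0193.
z = (0.2045 − 0.2296)/0.0193 = -0.0251/0.0193 = -1.30.
Two-sided p-value ≈ 2·Φ(−1.302) = 0.1929.

z = -1.30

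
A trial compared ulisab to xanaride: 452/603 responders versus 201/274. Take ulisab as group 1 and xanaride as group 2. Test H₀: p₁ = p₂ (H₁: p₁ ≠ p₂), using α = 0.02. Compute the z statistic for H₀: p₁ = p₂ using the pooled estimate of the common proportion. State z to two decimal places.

p̂₁ = 452/603 ≈ 0.7496, p̂₂ = 201/274 ≈ 0.7336.
Pooled p̂ = (452+201)/(603+274) = 653/877 = 0.7446.
SE = √(0.190179 × 0.00530801) = 0.0318.
z = (0.7496 − 0.7336)/0.0318 = 0.0160/0.0318 = 0.50.
p-value = 2·P(Z > 0.504) ≈ 0.6144. With α = 0.02, fail to reject H₀.

z = 0.50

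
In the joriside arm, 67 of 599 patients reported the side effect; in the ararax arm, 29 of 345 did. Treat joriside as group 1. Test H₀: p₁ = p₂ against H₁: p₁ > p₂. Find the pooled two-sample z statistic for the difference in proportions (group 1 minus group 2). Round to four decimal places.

z = 1.3606

p̂₁ = 67/599 = 0.111853, p̂₂ = 29/345 = 0.084058.
Pooled p̂ = (67+29)/(599+345) = 96/944 = 0.101695.
SE = √(0.0913531 × 0.004568) = 0.020428.
z = (0.111853 − 0.084058)/0.020428 = 0.027795/0.020428 = 1.3606.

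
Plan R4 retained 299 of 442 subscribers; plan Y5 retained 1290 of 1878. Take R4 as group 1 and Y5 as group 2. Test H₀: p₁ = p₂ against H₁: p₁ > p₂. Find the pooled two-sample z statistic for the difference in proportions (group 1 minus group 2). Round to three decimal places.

z = -0.425

p̂₁ = 299/442 ≈ 0.67647, p̂₂ = 1290/1878 ≈ 0.68690.
Pooled p̂ = (299+1290)/(442+1878) = 1589/2320 = 0.68491.
SE = √(p̂(1−p̂)(1/n₁+1/n₂)) = √(0.68491·0.31509·0.00279492) = √(0.000603164) = 0.02456.
z = (0.67647 − 0.68690)/0.02456 = -0.01043/0.02456 = -0.425.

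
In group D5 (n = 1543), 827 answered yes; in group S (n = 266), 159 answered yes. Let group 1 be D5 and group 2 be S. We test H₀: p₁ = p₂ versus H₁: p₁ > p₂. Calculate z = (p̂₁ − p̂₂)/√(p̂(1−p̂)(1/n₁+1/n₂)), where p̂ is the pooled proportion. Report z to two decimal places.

z = -1.87

p̂₁ = 827/1543 ≈ 0.53597, p̂₂ = 159/266 ≈ 0.59774.
Pooled p̂ = (827+159)/(1543+266) = 986/1809 = 0.54505.
SE = √(p̂(1−p̂)(1/n₁+1/n₂)) = √(0.54505·0.45495·0.00440749) = √(0.00109293) = 0.03306.
z = (0.53597 − 0.59774)/0.03306 = -0.06177/0.03306 = -1.87.
p-value = P(Z > -1.869) ≈ 0.9692.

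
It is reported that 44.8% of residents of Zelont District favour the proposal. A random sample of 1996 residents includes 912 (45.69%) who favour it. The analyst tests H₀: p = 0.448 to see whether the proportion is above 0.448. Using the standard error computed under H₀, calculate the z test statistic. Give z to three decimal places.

p̂ = 912/1996 = 0.45691.
Standard error under H₀: √(0.448×0.552/1996) = 0.01113.
z = (0.45691 − 0.448)/0.01113 = 0.00891/0.01113 = 0.801.

z = 0.801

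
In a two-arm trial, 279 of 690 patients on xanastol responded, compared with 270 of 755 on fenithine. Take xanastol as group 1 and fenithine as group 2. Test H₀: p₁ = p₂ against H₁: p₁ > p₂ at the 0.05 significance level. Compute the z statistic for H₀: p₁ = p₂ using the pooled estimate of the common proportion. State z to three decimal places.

z = 1.828

p̂₁ = 279/690 ≈ 0.40435, p̂₂ = 270/755 ≈ 0.35762.
Pooled p̂ = (279+270)/(690+755) = 549/1445 = 0.37993.
SE = √(0.235583 × 0.00277378) = 0.02556.
z = (0.40435 − 0.35762)/0.02556 = 0.04673/0.02556 = 1.828.
p-value = P(Z > 1.828) ≈ 0.0338; since p < α = 0.05, reject H₀.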